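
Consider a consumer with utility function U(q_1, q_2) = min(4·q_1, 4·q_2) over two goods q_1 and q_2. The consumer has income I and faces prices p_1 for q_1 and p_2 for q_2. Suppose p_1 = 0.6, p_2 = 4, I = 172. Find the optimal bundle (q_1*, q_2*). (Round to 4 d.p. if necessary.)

Leontief preferences: the optimum is at the kink where q_1/4 = q_2/4, i.e. q_2 = q_1.
Budget: p_1·q_1 + p_2·q_1 = I, so (4·p_1 + 4·p_2)·q_1 = 4·I.
Demand: q_1*(p_1,p_2,I) = 4·I/(4·p_1 + 4·p_2), q_2* = 4·I/(4·p_1 + 4·p_2).
Here 4·0.6 + 4·4 = 18.4, giving q_1* = 37.3913 and q_2* = 37.3913.

q_1* = 37.3913, q_2* = 37.3913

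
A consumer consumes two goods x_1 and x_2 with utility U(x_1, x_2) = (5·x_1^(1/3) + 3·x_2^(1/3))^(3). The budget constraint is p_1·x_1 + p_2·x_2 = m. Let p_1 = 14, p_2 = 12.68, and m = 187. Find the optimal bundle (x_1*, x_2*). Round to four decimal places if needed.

x_1* = 8.9745, x_2* = 4.8389

Substitute x_2 = (x_2/x_1)·x_1 into the budget: x_1* = m/(p_1 + p_2·(x_2/x_1)).
Numerically x_2/x_1 = 0.539188, so x_1* = 187/(14 + 12.68·0.539188) = 8.9745 and x_2* = 0.539188·8.9745 = 4.8389.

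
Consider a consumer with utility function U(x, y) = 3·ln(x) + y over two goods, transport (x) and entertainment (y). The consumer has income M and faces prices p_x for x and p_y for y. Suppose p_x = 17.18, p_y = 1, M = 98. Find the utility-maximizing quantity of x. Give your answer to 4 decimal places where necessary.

x* = 0.1746

So x*(p_x,p_y) = 3·p_y/p_x, independent of income; and y* = (M − 3·p_y)/p_y.
At the given prices: x* = 3·1/17.18 = 0.1746.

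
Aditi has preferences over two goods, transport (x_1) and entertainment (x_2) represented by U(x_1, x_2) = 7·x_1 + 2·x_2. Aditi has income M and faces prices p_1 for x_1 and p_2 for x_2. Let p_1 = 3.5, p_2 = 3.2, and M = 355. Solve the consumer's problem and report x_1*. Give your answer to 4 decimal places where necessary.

Perfect substitutes: compare marginal utility per dollar. 7/p_1 vs 2/p_2 → 2 vs 0.625.
x_1 gives more utility per dollar, so spend all income on x_1: x_1* = M/p_1, x_2* = 0.
Numerically: x_1* = 101.4286, x_2* = 0.

x_1* = 101.4286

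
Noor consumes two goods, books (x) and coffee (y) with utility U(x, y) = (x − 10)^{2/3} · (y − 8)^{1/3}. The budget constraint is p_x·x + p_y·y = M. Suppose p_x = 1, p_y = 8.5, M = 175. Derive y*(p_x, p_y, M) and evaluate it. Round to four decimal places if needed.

This is Cobb-Douglas in (x−10, y−8): tangency gives 2/3·p_y·(y−8) = 1/3·p_x·(x−10).
Substituting into the budget: x* = 10 + 2/3·(M − 10·p_x − 8·p_y)/p_x, and y* = 8 + 1/3·(…)/p_y.
Discretionary income = 175 − 10·1 − 8·8.5 = 97; y* = 8 + 1/3·97/8.5 = 11.8039.

y* = 11.8039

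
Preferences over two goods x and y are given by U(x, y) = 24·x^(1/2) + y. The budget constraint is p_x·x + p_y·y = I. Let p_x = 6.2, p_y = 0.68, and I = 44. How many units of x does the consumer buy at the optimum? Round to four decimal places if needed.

x* = 1.7322

Set MRS = p_x/p_y: 12·x^(−1/2) = p_x/p_y.
Thus x* = (12·p_y/p_x)² — independent of I — with the rest of income spent on y.
Plugging in: x* = (12·0.68/6.2)² = 1.7322.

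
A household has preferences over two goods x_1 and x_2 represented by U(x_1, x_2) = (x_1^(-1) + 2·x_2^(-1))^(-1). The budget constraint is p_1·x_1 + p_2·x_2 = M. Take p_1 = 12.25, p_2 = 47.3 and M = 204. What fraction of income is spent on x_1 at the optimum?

share on x_1 = 0.2646

Substitute x_2 = (x_2/x_1)·x_1 into the budget: x_1* = M/(p_1 + p_2·(x_2/x_1)).
Numerically x_2/x_1 = 0.719702, so x_1* = 204/(12.25 + 47.3·0.719702) = 4.4068 and x_2* = 0.719702·4.4068 = 3.1716.
Expenditure on x_1: 12.25·4.4068 = 53.9835; share = 0.2646.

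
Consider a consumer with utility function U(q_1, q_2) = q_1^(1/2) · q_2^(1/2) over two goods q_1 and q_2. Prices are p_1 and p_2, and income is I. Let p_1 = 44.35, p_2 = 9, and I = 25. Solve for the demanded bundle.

q_1* = 0.2818, q_2* = 1.3889

MU_q_1/MU_q_2 = (0.5·q_2)/(0.5·q_1); tangency sets this equal to p_1/p_2.
Rearranging, p_2·q_2 = p_1·q_1. Substituting into the budget gives p_1·q_1·(1 + 1) = I.
Demand: q_1*(p_1,p_2,I) = 0.5·I/p_1 and q_2* = 0.5·I/p_2.
At p_1=44.35, p_2=9, I=25: q_1* = 0.5·25/44.35 = 0.2818, q_2* = 1.3889.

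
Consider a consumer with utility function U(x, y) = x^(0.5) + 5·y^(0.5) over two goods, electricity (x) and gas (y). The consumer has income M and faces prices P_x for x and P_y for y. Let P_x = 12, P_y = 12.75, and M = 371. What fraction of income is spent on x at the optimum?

MRS = MU_x/MU_y = (1/5)·(y/x)^(0.5). Set equal to P_x/P_y.
Hence y/x = (5·P_x/P_y)^(1/(0.5)), i.e. raised to the 2 power.
Substitute y = (y/x)·x into the budget: x* = M/(P_x + P_y·(y/x)).
Numerically y/x = 22.145329, so x* = 371/(12 + 12.75·22.145329) = 1.2604 and y* = 22.145329·1.2604 = 27.9118.
Expenditure on x: 12·1.2604 = 15.1247; share = 0.0408.

share on x = 0.0408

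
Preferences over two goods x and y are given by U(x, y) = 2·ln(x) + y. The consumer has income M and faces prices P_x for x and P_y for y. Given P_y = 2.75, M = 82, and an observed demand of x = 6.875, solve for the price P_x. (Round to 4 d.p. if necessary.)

MU_x = 2/x, MU_y = 1. Tangency: 2/x = P_x/P_y.
So x*(P_x,P_y) = 2·P_y/P_x, independent of income; and y* = (M − 2·P_y)/P_y.
Set x* = 6.875 in the demand function and solve for P_x: P_x = 0.8.

P_x = 0.8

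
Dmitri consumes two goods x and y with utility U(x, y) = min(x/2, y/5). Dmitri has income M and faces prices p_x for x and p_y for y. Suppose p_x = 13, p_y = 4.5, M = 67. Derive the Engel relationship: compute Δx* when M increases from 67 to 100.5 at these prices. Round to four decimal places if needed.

Δx* = 1.3814

Leontief preferences: the optimum is at the kink where x/2 = y/5, i.e. y = (5/2)·x.
Budget: p_x·x + p_y·(5/2)·x = M, so (2·p_x + 5·p_y)·x = 2·M.
Demand: x*(p_x,p_y,M) = 2·M/(2·p_x + 5·p_y), y* = 5·M/(2·p_x + 5·p_y).
Here 2·13 + 5·4.5 = 48.5, giving x* = 2.7629.
At M' = 100.5: x* = 4.1443. Change: 4.1443 − 2.7629 = 1.3814.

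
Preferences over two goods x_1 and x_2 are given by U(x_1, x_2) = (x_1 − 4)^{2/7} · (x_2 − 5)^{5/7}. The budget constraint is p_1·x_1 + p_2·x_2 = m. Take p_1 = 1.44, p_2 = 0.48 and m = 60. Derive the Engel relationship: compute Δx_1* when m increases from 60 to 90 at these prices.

Substituting into the budget: x_1* = 4 + 2/7·(m − 4·p_1 − 5·p_2)/p_1, and x_2* = 5 + 5/7·(…)/p_2.
Discretionary income = 60 − 4·1.44 − 5·0.48 = 51.84; x_1* = 4 + 2/7·51.84/1.44 = 14.2857.
At m' = 90: x_1* = 20.2381. Change: 20.2381 − 14.2857 = 5.9524.

Δx_1* = 5.9524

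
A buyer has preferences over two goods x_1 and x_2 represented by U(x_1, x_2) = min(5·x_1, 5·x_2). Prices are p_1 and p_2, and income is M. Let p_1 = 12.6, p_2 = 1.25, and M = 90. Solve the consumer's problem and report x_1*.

x_1* = 6.4982

Leontief preferences: the optimum is at the kink where x_1/5 = x_2/5, i.e. x_2 = x_1.
Budget: p_1·x_1 + p_2·x_1 = M, so (5·p_1 + 5·p_2)·x_1 = 5·M.
Demand: x_1*(p_1,p_2,M) = 5·M/(5·p_1 + 5·p_2), x_2* = 5·M/(5·p_1 + 5·p_2).
Here 5·12.6 + 5·1.25 = 69.25, giving x_1* = 6.4982.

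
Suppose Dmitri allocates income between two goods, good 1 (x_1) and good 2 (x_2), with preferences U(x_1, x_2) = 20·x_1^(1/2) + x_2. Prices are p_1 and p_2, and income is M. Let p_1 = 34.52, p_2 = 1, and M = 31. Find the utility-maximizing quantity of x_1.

x_1* = 0.0839

Set MRS = p_1/p_2: 10·x_1^(−1/2) = p_1/p_2.
Solve: √x_1 = 10·p_2/p_1, so x_1*(p_1,p_2) = (10·p_2/p_1)², and x_2* = (M − p_1·x_1*)/p_2.
Plugging in: x_1* = (10·1/34.52)² = 0.0839.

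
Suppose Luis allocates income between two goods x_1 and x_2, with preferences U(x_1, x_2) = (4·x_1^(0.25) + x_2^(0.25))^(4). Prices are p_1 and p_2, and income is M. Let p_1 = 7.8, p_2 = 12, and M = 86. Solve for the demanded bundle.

x_1* = 9.702, x_2* = 0.8603

MU_x_1 ∝ 4·x_1^(-0.75), MU_x_2 ∝ x_2^(-0.75), so MRS = 4·(x_2/x_1)^(0.75) = p_1/p_2.
Hence x_2/x_1 = ((1/4)·p_1/p_2)^(1/(0.75)), i.e. raised to the 4/3 power.
Substitute x_2 = (x_2/x_1)·x_1 into the budget: x_1* = M/(p_1 + p_2·(x_2/x_1)).
Numerically x_2/x_1 = 0.088676, so x_1* = 86/(7.8 + 12·0.088676) = 9.702 and x_2* = 0.088676·9.702 = 0.8603.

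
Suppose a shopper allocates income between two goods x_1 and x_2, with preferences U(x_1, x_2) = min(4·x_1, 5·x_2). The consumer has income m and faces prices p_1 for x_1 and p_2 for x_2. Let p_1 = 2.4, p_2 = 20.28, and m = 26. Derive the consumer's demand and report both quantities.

With perfect complements, no substitution: consume in ratio x_1:x_2 = 5:4.
Budget: p_1·x_1 + p_2·(4/5)·x_1 = m, so (5·p_1 + 4·p_2)·x_1 = 5·m.
Demand: x_1*(p_1,p_2,m) = 5·m/(5·p_1 + 4·p_2), x_2* = 4·m/(5·p_1 + 4·p_2).
Here 5·2.4 + 4·20.28 = 93.12, giving x_1* = 1.396 and x_2* = 1.1168.

x_1* = 1.396, x_2* = 1.1168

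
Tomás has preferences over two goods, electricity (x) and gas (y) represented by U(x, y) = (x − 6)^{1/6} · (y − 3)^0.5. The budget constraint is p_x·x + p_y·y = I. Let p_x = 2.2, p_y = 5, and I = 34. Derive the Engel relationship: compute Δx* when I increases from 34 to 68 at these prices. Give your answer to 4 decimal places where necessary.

Let x' = x−6, y' = y−3. MRS = (1/3)·y'/x' = p_x/p_y.
Substituting into the budget: x* = 6 + 0.25·(I − 6·p_x − 3·p_y)/p_x, and y* = 3 + 0.75·(…)/p_y.
Discretionary income = 34 − 6·2.2 − 3·5 = 5.8; x* = 6 + 0.25·5.8/2.2 = 6.6591.
At I' = 68: x* = 10.5227. Change: 10.5227 − 6.6591 = 3.8636.

Δx* = 3.8636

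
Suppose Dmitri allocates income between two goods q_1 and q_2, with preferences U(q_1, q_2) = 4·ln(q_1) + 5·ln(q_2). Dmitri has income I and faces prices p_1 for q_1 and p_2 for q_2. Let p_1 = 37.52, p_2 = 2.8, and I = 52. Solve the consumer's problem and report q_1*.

q_1* = 0.616

MU_q_1/MU_q_2 = (4·q_2)/(5·q_1); tangency sets this equal to p_1/p_2.
So 4·p_2·q_2 = 5·p_1·q_1; combined with the budget, a share 4/9 of income goes to q_1.
Demand: q_1*(p_1,p_2,I) = 4/9·I/p_1 and q_2* = 5/9·I/p_2.
At p_1=37.52, p_2=2.8, I=52: q_1* = 4/9·52/37.52 = 0.616.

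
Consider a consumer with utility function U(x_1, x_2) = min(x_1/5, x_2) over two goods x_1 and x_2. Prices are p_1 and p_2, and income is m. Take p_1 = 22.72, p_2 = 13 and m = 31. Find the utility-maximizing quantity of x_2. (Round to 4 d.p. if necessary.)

Demand: x_1*(p_1,p_2,m) = 5·m/(5·p_1 + p_2), x_2* = m/(5·p_1 + p_2).
Here 5·22.72 + 13 = 126.6, giving x_2* = 0.2449.

x_2* = 0.2449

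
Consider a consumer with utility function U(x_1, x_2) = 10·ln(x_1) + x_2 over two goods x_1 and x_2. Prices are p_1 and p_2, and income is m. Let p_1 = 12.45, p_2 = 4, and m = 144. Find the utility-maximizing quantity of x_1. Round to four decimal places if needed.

x_1* = 3.2129

Set MRS = p_1/p_2: (10/x_1)/1 = p_1/p_2.
So x_1*(p_1,p_2) = 10·p_2/p_1, independent of income; and x_2* = (m − 10·p_2)/p_2.
At the given prices: x_1* = 10·4/12.45 = 3.2129.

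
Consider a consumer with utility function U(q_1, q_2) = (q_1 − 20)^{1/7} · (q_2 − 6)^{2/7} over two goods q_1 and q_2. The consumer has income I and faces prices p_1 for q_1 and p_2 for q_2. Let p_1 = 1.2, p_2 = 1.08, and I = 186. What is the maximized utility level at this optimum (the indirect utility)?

V = 6.3096

Let q_1' = q_1−20, q_2' = q_2−6. MRS = (1/2)·q_2'/q_1' = p_1/p_2.
Substituting into the budget: q_1* = 20 + 1/3·(I − 20·p_1 − 6·p_2)/p_1, and q_2* = 6 + 2/3·(…)/p_2.
Discretionary income = 186 − 20·1.2 − 6·1.08 = 155.52; q_1* = 20 + 1/3·155.52/1.2 = 63.2; q_2* = 6 + 2/3·155.52/1.08 = 102.
Utility at the optimum: U(63.2, 102) = 6.3096.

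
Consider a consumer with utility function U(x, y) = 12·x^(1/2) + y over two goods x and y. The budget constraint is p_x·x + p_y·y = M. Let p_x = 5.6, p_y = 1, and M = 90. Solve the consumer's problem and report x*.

Thus x* = (6·p_y/p_x)² — independent of M — with the rest of income spent on y.
Plugging in: x* = (6·1/5.6)² = 1.148.

x* = 1.148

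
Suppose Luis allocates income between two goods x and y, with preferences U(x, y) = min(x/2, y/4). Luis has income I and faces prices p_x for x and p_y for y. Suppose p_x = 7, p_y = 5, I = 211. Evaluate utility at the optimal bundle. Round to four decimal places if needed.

Here 2·7 + 4·5 = 34, giving x* = 12.4118 and y* = 24.8235.
Utility at the optimum: U(12.4118, 24.8235) = 6.2059.

V = 6.2059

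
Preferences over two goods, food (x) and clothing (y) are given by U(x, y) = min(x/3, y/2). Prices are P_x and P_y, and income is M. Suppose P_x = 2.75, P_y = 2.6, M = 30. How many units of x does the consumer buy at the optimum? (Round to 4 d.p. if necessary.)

With perfect complements, no substitution: consume in ratio x:y = 3:2.
Budget: P_x·x + P_y·(2/3)·x = M, so (3·P_x + 2·P_y)·x = 3·M.
Demand: x*(P_x,P_y,M) = 3·M/(3·P_x + 2·P_y), y* = 2·M/(3·P_x + 2·P_y).
Here 3·2.75 + 2·2.6 = 13.45, giving x* = 6.6914.

x* = 6.6914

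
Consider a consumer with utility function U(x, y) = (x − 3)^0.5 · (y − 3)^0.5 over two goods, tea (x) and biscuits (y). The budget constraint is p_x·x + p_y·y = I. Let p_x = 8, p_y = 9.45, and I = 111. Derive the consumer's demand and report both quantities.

MRS = (y−3)/(x−3). Tangency with p_x/p_y gives y−3 = (p_x/p_y)·(x−3).
Substituting into the budget: x* = 3 + 0.5·(I − 3·p_x − 3·p_y)/p_x, and y* = 3 + 0.5·(…)/p_y.
Discretionary income = 111 − 3·8 − 3·9.45 = 58.65; x* = 3 + 0.5·58.65/8 = 6.6656; y* = 3 + 0.5·58.65/9.45 = 6.1032.

x* = 6.6656, y* = 6.1032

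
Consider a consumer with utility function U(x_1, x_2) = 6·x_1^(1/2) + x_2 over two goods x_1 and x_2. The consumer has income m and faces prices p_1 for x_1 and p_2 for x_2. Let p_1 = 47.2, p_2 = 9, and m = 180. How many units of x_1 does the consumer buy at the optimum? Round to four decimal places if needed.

x_1* = 0.3272

Utility is quasi-linear in x_2; the FOC for x_1 is 3/√x_1 = p_1/p_2.
Thus x_1* = (3·p_2/p_1)² — independent of m — with the rest of income spent on x_2.
Plugging in: x_1* = (3·9/47.2)² = 0.3272.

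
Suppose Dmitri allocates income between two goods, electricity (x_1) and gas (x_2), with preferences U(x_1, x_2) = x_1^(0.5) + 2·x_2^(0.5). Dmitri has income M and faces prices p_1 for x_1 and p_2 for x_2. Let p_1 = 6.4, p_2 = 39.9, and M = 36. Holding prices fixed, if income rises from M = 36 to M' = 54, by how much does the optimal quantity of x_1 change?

MU_x_1 ∝ x_1^(-0.5), MU_x_2 ∝ 2·x_2^(-0.5), so MRS = (1/2)·(x_2/x_1)^(0.5) = p_1/p_2.
Solve for the ratio: x_2/x_1 = [2·p_1/p_2]^(2).
Substitute x_2 = (x_2/x_1)·x_1 into the budget: x_1* = M/(p_1 + p_2·(x_2/x_1)).
Numerically x_2/x_1 = 0.102914, so x_1* = 36/(6.4 + 39.9·0.102914) = 3.4265.
At M' = 54: x_1* = 5.1398. Change: 5.1398 − 3.4265 = 1.7133.

Δx_1* = 1.7133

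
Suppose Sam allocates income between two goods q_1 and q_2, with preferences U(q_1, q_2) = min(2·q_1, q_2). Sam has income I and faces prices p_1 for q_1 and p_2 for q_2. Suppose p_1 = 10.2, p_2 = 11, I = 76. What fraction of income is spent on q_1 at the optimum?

Here 10.2 + 2·11 = 32.2, giving q_1* = 2.3602 and q_2* = 4.7205.
Expenditure on q_1: 10.2·2.3602 = 24.0745; share = 0.3168.

share on q_1 = 0.3168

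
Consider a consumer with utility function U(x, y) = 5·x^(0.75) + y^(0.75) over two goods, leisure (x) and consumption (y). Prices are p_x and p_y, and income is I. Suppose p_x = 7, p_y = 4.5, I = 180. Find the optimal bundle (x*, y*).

MU_x ∝ 5·x^(-0.25), MU_y ∝ y^(-0.25), so MRS = 5·(y/x)^(0.25) = p_x/p_y.
Hence y/x = ((1/5)·p_x/p_y)^(1/(0.25)), i.e. raised to the 4 power.
With the ratio pinned down, the budget gives x* = I/(p_x + p_y·(y/x)) and y* = (y/x)·x*.
Numerically y/x = 0.009368, so x* = 180/(7 + 4.5·0.009368) = 25.5603 and y* = 0.009368·25.5603 = 0.2395.

x* = 25.5603, y* = 0.2395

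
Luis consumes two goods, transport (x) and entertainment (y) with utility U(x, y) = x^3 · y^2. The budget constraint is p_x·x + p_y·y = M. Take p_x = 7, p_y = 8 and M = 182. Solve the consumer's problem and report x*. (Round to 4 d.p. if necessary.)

MU_x/MU_y = (3·y)/(2·x); tangency sets this equal to p_x/p_y.
Rearranging, p_y·y = (2/3)·p_x·x. Substituting into the budget gives p_x·x·(1 + (2/3)) = M.
Demand: x*(p_x,p_y,M) = 0.6·M/p_x and y* = 0.4·M/p_y.
At p_x=7, p_y=8, M=182: x* = 0.6·182/7 = 15.6.

x* = 15.6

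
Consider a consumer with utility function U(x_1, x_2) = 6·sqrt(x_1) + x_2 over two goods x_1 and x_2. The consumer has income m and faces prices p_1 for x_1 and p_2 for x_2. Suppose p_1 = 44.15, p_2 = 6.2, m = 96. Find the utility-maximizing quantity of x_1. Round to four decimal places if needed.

x_1* = 0.1775

Plugging in: x_1* = (3·6.2/44.15)² = 0.1775.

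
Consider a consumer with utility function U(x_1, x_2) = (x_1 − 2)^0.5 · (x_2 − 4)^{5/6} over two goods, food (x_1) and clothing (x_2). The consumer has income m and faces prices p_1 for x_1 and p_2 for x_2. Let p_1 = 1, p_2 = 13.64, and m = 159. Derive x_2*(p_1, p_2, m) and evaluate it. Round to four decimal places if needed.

x_2* = 8.6939

Discretionary income = 159 − 2·1 − 4·13.64 = 102.44; x_2* = 4 + 0.625·102.44/13.64 = 8.6939.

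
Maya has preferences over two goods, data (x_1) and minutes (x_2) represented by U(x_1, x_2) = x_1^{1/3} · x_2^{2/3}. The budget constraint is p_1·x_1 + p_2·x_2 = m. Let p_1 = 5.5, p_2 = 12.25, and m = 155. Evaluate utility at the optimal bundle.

V = 8.7435

MU_x_1/MU_x_2 = (1/3·x_2)/(2/3·x_1); tangency sets this equal to p_1/p_2.
So 1/3·p_2·x_2 = 2/3·p_1·x_1; combined with the budget, a share 1/3 of income goes to x_1.
Demand: x_1*(p_1,p_2,m) = 1/3·m/p_1 and x_2* = 2/3·m/p_2.
At p_1=5.5, p_2=12.25, m=155: x_1* = 1/3·155/5.5 = 9.3939, x_2* = 8.4354.
Utility at the optimum: U(9.3939, 8.4354) = 8.7435.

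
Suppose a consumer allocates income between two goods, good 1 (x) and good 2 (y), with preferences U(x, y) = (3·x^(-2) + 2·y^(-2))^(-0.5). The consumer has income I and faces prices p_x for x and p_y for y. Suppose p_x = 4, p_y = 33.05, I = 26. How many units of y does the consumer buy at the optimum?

MU_x ∝ 3·x^(-3), MU_y ∝ 2·y^(-3), so MRS = (3/2)·(y/x)^(3) = p_x/p_y.
Solve for the ratio: y/x = [(2/3)·p_x/p_y]^(1/3).
Substitute y = (y/x)·x into the budget: x* = I/(p_x + p_y·(y/x)).
Numerically y/x = 0.432115, so x* = 26/(4 + 33.05·0.432115) = 1.4222 and y* = 0.432115·1.4222 = 0.6146.

y* = 0.6146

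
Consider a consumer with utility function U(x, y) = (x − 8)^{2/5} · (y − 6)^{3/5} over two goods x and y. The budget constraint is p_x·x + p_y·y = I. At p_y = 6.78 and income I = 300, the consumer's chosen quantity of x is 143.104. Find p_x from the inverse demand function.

p_x = 0.75

This is Cobb-Douglas in (x−8, y−6): tangency gives 0.4·p_y·(y−6) = 0.6·p_x·(x−8).
Substituting into the budget: x* = 8 + 0.4·(I − 8·p_x − 6·p_y)/p_x, and y* = 6 + 0.6·(…)/p_y.
Set x* = 143.104 in the demand function and solve for p_x: p_x = 0.75.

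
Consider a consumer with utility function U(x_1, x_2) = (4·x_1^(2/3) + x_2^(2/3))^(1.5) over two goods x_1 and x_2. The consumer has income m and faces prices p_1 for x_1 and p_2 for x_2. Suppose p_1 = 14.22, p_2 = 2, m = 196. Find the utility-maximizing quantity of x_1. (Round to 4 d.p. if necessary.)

x_1* = 7.7008

Substitute x_2 = (x_2/x_1)·x_1 into the budget: x_1* = m/(p_1 + p_2·(x_2/x_1)).
Numerically x_2/x_1 = 5.616022, so x_1* = 196/(14.22 + 2·5.616022) = 7.7008.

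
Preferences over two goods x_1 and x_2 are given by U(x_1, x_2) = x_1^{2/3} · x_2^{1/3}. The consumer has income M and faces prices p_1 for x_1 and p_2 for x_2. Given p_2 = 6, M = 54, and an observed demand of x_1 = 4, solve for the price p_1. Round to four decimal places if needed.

p_1 = 9

The MRS is 2·x_2/x_1. Set MRS = p_1/p_2.
So 2/3·p_2·x_2 = 1/3·p_1·x_1; combined with the budget, a share 2/3 of income goes to x_1.
Demand: x_1*(p_1,p_2,M) = 2/3·M/p_1 and x_2* = 1/3·M/p_2.
Set x_1* = 4 in the demand function and solve for p_1: p_1 = 9.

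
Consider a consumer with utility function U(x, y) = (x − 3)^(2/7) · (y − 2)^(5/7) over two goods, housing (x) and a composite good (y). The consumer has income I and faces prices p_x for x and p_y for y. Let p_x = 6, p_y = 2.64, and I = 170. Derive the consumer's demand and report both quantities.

MRS = (2/5)·(y−2)/(x−3). Tangency with p_x/p_y gives y−2 = (5/2)·(p_x/p_y)·(x−3).
Substituting into the budget: x* = 3 + 2/7·(I − 3·p_x − 2·p_y)/p_x, and y* = 2 + 5/7·(…)/p_y.
Discretionary income = 170 − 3·6 − 2·2.64 = 146.72; x* = 3 + 2/7·146.72/6 = 9.9867; y* = 2 + 5/7·146.72/2.64 = 41.697.

x* = 9.9867, y* = 41.697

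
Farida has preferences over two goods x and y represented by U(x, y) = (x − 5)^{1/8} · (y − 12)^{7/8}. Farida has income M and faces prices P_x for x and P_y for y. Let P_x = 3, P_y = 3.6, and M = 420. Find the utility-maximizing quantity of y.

y* = 99.9375

Let x' = x−5, y' = y−12. MRS = (1/7)·y'/x' = P_x/P_y.
Substituting into the budget: x* = 5 + 0.125·(M − 5·P_x − 12·P_y)/P_x, and y* = 12 + 0.875·(…)/P_y.
Discretionary income = 420 − 5·3 − 12·3.6 = 361.8; y* = 12 + 0.875·361.8/3.6 = 99.9375.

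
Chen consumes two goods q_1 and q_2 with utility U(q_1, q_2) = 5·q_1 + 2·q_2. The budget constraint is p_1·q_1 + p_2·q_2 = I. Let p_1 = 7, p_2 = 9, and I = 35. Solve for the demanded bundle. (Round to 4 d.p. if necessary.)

q_1* = 5, q_2* = 0

Perfect substitutes: compare marginal utility per dollar. 5/p_1 vs 2/p_2 → 0.7143 vs 0.2222.
q_1 gives more utility per dollar, so spend all income on q_1: q_1* = I/p_1, q_2* = 0.
Numerically: q_1* = 5, q_2* = 0.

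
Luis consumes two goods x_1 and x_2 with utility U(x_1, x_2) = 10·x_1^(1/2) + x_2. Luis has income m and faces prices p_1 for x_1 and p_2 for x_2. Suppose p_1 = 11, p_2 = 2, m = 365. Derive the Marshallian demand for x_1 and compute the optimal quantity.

Utility is quasi-linear in x_2; the FOC for x_1 is 5/√x_1 = p_1/p_2.
Solve: √x_1 = 5·p_2/p_1, so x_1*(p_1,p_2) = (5·p_2/p_1)², and x_2* = (m − p_1·x_1*)/p_2.
Plugging in: x_1* = (5·2/11)² = 0.8264.

x_1* = 0.8264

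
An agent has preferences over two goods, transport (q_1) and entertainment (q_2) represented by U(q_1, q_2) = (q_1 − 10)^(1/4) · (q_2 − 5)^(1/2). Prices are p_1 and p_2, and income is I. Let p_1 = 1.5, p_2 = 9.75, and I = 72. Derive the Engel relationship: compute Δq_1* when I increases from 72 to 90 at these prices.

Let q_1' = q_1−10, q_2' = q_2−5. MRS = (1/2)·q_2'/q_1' = p_1/p_2.
Substituting into the budget: q_1* = 10 + 1/3·(I − 10·p_1 − 5·p_2)/p_1, and q_2* = 5 + 2/3·(…)/p_2.
Discretionary income = 72 − 10·1.5 − 5·9.75 = 8.25; q_1* = 10 + 1/3·8.25/1.5 = 11.8333.
At I' = 90: q_1* = 15.8333. Change: 15.8333 − 11.8333 = 4.

Δq_1* = 4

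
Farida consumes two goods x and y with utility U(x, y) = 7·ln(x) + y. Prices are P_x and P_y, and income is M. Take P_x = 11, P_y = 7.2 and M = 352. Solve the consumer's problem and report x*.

x* = 4.5818

Set MRS = P_x/P_y: (7/x)/1 = P_x/P_y.
So x*(P_x,P_y) = 7·P_y/P_x, independent of income; and y* = (M − 7·P_y)/P_y.
At the given prices: x* = 7·7.2/11 = 4.5818.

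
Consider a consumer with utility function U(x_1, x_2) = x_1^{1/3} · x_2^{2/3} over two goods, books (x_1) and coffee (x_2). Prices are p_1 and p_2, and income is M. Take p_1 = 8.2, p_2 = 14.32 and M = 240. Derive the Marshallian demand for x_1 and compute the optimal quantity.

The MRS is (1/2)·x_2/x_1. Set MRS = p_1/p_2.
So 1/3·p_2·x_2 = 2/3·p_1·x_1; combined with the budget, a share 1/3 of income goes to x_1.
Demand: x_1*(p_1,p_2,M) = 1/3·M/p_1 and x_2* = 2/3·M/p_2.
At p_1=8.2, p_2=14.32, M=240: x_1* = 1/3·240/8.2 = 9.7561.

x_1* = 9.7561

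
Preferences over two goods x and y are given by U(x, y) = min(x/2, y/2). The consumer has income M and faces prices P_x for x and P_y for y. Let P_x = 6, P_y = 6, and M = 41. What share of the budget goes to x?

share on x = 0.5

Demand: x*(P_x,P_y,M) = 2·M/(2·P_x + 2·P_y), y* = 2·M/(2·P_x + 2·P_y).
Here 2·6 + 2·6 = 24, giving x* = 3.4167 and y* = 3.4167.
Expenditure on x: 6·3.4167 = 20.5; share = 0.5.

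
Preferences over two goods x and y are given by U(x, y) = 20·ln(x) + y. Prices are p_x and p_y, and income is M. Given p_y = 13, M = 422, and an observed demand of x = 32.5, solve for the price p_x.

p_x = 8

Set MRS = p_x/p_y: (20/x)/1 = p_x/p_y.
So x*(p_x,p_y) = 20·p_y/p_x, independent of income; and y* = (M − 20·p_y)/p_y.
Set x* = 32.5 in the demand function and solve for p_x: p_x = 8.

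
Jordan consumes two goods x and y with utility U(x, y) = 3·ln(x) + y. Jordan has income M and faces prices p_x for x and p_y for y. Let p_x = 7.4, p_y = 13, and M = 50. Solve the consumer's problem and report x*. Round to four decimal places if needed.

x* = 5.2703

Set MRS = p_x/p_y: (3/x)/1 = p_x/p_y.
So x*(p_x,p_y) = 3·p_y/p_x, independent of income; and y* = (M − 3·p_y)/p_y.
At the given prices: x* = 3·13/7.4 = 5.2703.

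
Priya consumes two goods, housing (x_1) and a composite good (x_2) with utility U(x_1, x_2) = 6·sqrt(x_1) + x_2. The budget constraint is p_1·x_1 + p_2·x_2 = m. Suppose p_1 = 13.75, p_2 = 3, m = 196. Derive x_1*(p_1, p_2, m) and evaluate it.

x_1* = 0.4284

Plugging in: x_1* = (3·3/13.75)² = 0.4284.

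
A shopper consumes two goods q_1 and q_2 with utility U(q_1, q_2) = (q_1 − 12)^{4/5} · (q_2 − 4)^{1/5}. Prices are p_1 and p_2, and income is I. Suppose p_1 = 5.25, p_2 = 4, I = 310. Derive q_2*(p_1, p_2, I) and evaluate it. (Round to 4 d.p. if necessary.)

MRS = 4·(q_2−4)/(q_1−12). Tangency with p_1/p_2 gives q_2−4 = (1/4)·(p_1/p_2)·(q_1−12).
After buying the subsistence bundle (12, 4), a share 0.8 of the remaining income goes to q_1: q_1* = 12 + 0.8·(I − 12p_1 − 4p_2)/p_1.
Discretionary income = 310 − 12·5.25 − 4·4 = 231; q_2* = 4 + 0.2·231/4 = 15.55.

q_2* = 15.55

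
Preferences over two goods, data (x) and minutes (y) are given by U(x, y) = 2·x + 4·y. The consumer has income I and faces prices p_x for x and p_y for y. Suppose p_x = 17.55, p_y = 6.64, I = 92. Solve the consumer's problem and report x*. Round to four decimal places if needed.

x* = 0

Perfect substitutes: compare marginal utility per dollar. 2/p_x vs 4/p_y → 0.114 vs 0.6024.
y gives more utility per dollar, so spend all income on y: y* = I/p_y, x* = 0.
Numerically: x* = 0, y* = 13.8554.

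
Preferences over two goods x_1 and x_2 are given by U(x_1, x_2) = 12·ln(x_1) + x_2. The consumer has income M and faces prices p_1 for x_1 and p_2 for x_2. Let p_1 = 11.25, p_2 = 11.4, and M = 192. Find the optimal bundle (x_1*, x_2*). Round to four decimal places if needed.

So x_1*(p_1,p_2) = 12·p_2/p_1, independent of income; and x_2* = (M − 12·p_2)/p_2.
At the given prices: x_1* = 12·11.4/11.25 = 12.16, and x_2* = 4.8421.

x_1* = 12.16, x_2* = 4.8421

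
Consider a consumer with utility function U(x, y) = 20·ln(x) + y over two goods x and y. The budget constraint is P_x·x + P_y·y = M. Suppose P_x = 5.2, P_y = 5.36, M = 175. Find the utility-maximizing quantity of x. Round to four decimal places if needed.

x* = 20.6154

So x*(P_x,P_y) = 20·P_y/P_x, independent of income; and y* = (M − 20·P_y)/P_y.
At the given prices: x* = 20·5.36/5.2 = 20.6154.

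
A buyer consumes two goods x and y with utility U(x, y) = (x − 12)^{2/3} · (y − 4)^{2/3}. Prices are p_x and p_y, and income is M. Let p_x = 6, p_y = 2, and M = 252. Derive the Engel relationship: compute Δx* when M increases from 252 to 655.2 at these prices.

Δx* = 33.6

Let x' = x−12, y' = y−4. MRS = y'/x' = p_x/p_y.
After buying the subsistence bundle (12, 4), a share 0.5 of the remaining income goes to x: x* = 12 + 0.5·(M − 12p_x − 4p_y)/p_x.
Discretionary income = 252 − 12·6 − 4·2 = 172; x* = 12 + 0.5·172/6 = 26.3333.
At M' = 655.2: x* = 59.9333. Change: 59.9333 − 26.3333 = 33.6.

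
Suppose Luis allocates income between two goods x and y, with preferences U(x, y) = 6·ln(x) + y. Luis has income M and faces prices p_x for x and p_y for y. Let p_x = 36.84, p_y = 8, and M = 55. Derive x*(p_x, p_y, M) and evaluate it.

MU_x = 6/x, MU_y = 1. Tangency: 6/x = p_x/p_y.
So x*(p_x,p_y) = 6·p_y/p_x, independent of income; and y* = (M − 6·p_y)/p_y.
At the given prices: x* = 6·8/36.84 = 1.3029.

x* = 1.3029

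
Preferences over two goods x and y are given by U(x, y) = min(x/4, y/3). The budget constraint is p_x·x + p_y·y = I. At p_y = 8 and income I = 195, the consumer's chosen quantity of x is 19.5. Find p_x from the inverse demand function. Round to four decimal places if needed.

p_x = 4

Leontief preferences: the optimum is at the kink where x/4 = y/3, i.e. y = (3/4)·x.
Budget: p_x·x + p_y·(3/4)·x = I, so (4·p_x + 3·p_y)·x = 4·I.
Demand: x*(p_x,p_y,I) = 4·I/(4·p_x + 3·p_y), y* = 3·I/(4·p_x + 3·p_y).
Set x* = 19.5 in the demand function and solve for p_x: p_x = 4.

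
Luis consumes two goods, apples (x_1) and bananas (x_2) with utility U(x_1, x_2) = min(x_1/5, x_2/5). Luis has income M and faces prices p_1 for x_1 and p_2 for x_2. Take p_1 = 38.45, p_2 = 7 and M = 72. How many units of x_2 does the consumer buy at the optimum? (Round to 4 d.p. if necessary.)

Demand: x_1*(p_1,p_2,M) = 5·M/(5·p_1 + 5·p_2), x_2* = 5·M/(5·p_1 + 5·p_2).
Here 5·38.45 + 5·7 = 227.25, giving x_2* = 1.5842.

x_2* = 1.5842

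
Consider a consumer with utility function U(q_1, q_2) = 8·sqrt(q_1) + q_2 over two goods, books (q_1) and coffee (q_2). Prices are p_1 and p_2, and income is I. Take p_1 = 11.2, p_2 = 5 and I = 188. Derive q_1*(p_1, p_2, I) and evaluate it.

Utility is quasi-linear in q_2; the FOC for q_1 is 4/√q_1 = p_1/p_2.
Solve: √q_1 = 4·p_2/p_1, so q_1*(p_1,p_2) = (4·p_2/p_1)², and q_2* = (I − p_1·q_1*)/p_2.
Plugging in: q_1* = (4·5/11.2)² = 3.1888.

q_1* = 3.1888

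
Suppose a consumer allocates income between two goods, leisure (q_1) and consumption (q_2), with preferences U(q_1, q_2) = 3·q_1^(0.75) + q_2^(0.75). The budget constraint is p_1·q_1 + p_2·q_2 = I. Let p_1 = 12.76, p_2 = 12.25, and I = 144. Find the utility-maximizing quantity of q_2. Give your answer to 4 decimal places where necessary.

MU_q_1 ∝ 3·q_1^(-0.25), MU_q_2 ∝ q_2^(-0.25), so MRS = 3·(q_2/q_1)^(0.25) = p_1/p_2.
Hence q_2/q_1 = ((1/3)·p_1/p_2)^(1/(0.25)), i.e. raised to the 4 power.
With the ratio pinned down, the budget gives q_1* = I/(p_1 + p_2·(q_2/q_1)) and q_2* = (q_2/q_1)·q_1*.
Numerically q_2/q_1 = 0.014534, so q_1* = 144/(12.76 + 12.25·0.014534) = 11.13 and q_2* = 0.014534·11.13 = 0.1618.

q_2* = 0.1618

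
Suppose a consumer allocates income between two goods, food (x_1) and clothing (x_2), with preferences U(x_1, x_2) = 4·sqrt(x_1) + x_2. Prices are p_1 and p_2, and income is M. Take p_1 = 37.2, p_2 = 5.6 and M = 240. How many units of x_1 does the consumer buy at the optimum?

x_1* = 0.0906

Utility is quasi-linear in x_2; the FOC for x_1 is 2/√x_1 = p_1/p_2.
Solve: √x_1 = 2·p_2/p_1, so x_1*(p_1,p_2) = (2·p_2/p_1)², and x_2* = (M − p_1·x_1*)/p_2.
Plugging in: x_1* = (2·5.6/37.2)² = 0.0906.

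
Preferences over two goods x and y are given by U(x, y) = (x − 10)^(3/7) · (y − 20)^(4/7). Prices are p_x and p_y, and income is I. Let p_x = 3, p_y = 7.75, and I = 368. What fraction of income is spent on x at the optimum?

share on x = 0.2946

MRS = (3/4)·(y−20)/(x−10). Tangency with p_x/p_y gives y−20 = (4/3)·(p_x/p_y)·(x−10).
Substituting into the budget: x* = 10 + 3/7·(I − 10·p_x − 20·p_y)/p_x, and y* = 20 + 4/7·(…)/p_y.
Discretionary income = 368 − 10·3 − 20·7.75 = 183; x* = 10 + 3/7·183/3 = 36.1429; y* = 20 + 4/7·183/7.75 = 33.4931.
Expenditure on x: 3·36.1429 = 108.4286; share = 0.2946.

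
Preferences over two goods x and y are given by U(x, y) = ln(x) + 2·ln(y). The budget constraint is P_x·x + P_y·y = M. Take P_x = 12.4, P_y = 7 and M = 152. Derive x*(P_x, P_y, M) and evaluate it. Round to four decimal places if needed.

Tangency: MRS = (1/2)·y/x = P_x/P_y.
Rearranging, P_y·y = 2·P_x·x. Substituting into the budget gives P_x·x·(1 + 2) = M.
Demand: x*(P_x,P_y,M) = 1/3·M/P_x and y* = 2/3·M/P_y.
At P_x=12.4, P_y=7, M=152: x* = 1/3·152/12.4 = 4.086.

x* = 4.086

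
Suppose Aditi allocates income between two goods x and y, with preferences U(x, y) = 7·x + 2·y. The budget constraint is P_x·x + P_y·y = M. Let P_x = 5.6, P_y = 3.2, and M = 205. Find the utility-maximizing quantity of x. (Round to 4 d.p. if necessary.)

x* = 36.6071

Perfect substitutes: compare marginal utility per dollar. 7/P_x vs 2/P_y → 1.25 vs 0.625.
x gives more utility per dollar, so spend all income on x: x* = M/P_x, y* = 0.
Numerically: x* = 36.6071, y* = 0.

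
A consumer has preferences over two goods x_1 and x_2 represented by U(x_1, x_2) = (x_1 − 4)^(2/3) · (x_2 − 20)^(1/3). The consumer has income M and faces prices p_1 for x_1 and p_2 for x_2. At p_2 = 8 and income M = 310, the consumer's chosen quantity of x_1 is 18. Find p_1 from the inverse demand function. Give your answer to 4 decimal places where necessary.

p_1 = 6

This is Cobb-Douglas in (x_1−4, x_2−20): tangency gives 2/3·p_2·(x_2−20) = 1/3·p_1·(x_1−4).
After buying the subsistence bundle (4, 20), a share 2/3 of the remaining income goes to x_1: x_1* = 4 + 2/3·(M − 4p_1 − 20p_2)/p_1.
Set x_1* = 18 in the demand function and solve for p_1: p_1 = 6.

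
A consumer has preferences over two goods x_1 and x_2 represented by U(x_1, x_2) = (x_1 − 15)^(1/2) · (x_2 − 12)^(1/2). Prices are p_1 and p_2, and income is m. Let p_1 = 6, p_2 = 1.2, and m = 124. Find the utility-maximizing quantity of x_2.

Let x_1' = x_1−15, x_2' = x_2−12. MRS = x_2'/x_1' = p_1/p_2.
Substituting into the budget: x_1* = 15 + 0.5·(m − 15·p_1 − 12·p_2)/p_1, and x_2* = 12 + 0.5·(…)/p_2.
Discretionary income = 124 − 15·6 − 12·1.2 = 19.6; x_2* = 12 + 0.5·19.6/1.2 = 20.1667.

x_2* = 20.1667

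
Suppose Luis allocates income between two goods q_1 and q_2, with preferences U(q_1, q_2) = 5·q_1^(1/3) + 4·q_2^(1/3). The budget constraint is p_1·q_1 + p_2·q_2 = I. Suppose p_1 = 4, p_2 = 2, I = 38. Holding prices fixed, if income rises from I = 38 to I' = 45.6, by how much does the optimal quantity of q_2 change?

Numerically q_2/q_1 = 2.023858, so q_1* = 38/(4 + 2·2.023858) = 4.7218 and q_2* = 2.023858·4.7218 = 9.5563.
At I' = 45.6: q_2* = 11.4676. Change: 11.4676 − 9.5563 = 1.9113.

Δq_2* = 1.9113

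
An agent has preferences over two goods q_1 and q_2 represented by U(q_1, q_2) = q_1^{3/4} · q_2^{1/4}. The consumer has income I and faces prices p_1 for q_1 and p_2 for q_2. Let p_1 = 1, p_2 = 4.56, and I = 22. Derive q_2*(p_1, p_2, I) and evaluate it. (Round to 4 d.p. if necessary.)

Tangency: MRS = 3·q_2/q_1 = p_1/p_2.
So 0.75·p_2·q_2 = 0.25·p_1·q_1; combined with the budget, a share 0.75 of income goes to q_1.
Demand: q_1*(p_1,p_2,I) = 0.75·I/p_1 and q_2* = 0.25·I/p_2.
At p_1=1, p_2=4.56, I=22: q_2* = 0.25·22/4.56 = 1.2061.

q_2* = 1.2061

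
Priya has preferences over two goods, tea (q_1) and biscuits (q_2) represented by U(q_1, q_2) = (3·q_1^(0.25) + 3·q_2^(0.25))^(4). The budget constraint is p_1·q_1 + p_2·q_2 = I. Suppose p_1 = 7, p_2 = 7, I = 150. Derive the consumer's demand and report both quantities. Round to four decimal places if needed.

Substitute q_2 = (q_2/q_1)·q_1 into the budget: q_1* = I/(p_1 + p_2·(q_2/q_1)).
Numerically q_2/q_1 = 1, so q_1* = 150/(7 + 7·1) = 10.7143 and q_2* = 1·10.7143 = 10.7143.

q_1* = 10.7143, q_2* = 10.7143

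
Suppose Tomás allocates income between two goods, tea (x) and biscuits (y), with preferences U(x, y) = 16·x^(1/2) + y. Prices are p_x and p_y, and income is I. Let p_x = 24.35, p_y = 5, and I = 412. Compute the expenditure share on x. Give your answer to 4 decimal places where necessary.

share on x = 0.1595

Set MRS = p_x/p_y: 8·x^(−1/2) = p_x/p_y.
Solve: √x = 8·p_y/p_x, so x*(p_x,p_y) = (8·p_y/p_x)², and y* = (I − p_x·x*)/p_y.
Plugging in: x* = (8·5/24.35)² = 2.6985, y* = 69.2583.
Expenditure on x: 24.35·2.6985 = 65.7084; share = 0.1595.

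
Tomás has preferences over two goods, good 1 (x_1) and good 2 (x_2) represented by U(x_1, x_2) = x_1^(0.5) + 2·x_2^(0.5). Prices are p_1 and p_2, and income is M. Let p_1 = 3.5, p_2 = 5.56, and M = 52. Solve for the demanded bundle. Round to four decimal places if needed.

From the CES first-order condition, (1/2)·(x_2/x_1)^(0.5) = p_1/p_2.
Hence x_2/x_1 = (2·p_1/p_2)^(1/(0.5)), i.e. raised to the 2 power.
Substitute x_2 = (x_2/x_1)·x_1 into the budget: x_1* = M/(p_1 + p_2·(x_2/x_1)).
Numerically x_2/x_1 = 1.585063, so x_1* = 52/(3.5 + 5.56·1.585063) = 4.2232 and x_2* = 1.585063·4.2232 = 6.694.

x_1* = 4.2232, x_2* = 6.694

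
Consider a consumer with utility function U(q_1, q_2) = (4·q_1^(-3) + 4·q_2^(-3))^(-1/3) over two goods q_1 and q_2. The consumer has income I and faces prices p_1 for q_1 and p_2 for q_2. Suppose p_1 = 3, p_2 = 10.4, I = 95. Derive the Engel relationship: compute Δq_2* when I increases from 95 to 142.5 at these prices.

Numerically q_2/q_1 = 0.732862, so q_1* = 95/(3 + 10.4·0.732862) = 8.9439 and q_2* = 0.732862·8.9439 = 6.5546.
At I' = 142.5: q_2* = 9.832. Change: 9.832 − 6.5546 = 3.2773.

Δq_2* = 3.2773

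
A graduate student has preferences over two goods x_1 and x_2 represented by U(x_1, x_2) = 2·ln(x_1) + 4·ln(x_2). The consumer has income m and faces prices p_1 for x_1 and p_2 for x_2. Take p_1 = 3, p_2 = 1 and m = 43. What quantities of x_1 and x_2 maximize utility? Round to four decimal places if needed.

x_1* = 4.7778, x_2* = 28.6667

Tangency: MRS = (1/2)·x_2/x_1 = p_1/p_2.
So 2·p_2·x_2 = 4·p_1·x_1; combined with the budget, a share 1/3 of income goes to x_1.
Demand: x_1*(p_1,p_2,m) = 1/3·m/p_1 and x_2* = 2/3·m/p_2.
At p_1=3, p_2=1, m=43: x_1* = 1/3·43/3 = 4.7778, x_2* = 28.6667.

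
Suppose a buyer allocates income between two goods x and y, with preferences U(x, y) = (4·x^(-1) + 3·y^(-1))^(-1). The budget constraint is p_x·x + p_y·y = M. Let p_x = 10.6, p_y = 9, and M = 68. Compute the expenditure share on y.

Numerically y/x = 0.939858, so x* = 68/(10.6 + 9·0.939858) = 3.5679 and y* = 0.939858·3.5679 = 3.3533.
Expenditure on y: 9·3.3533 = 30.18; share = 0.4438.

share on y = 0.4438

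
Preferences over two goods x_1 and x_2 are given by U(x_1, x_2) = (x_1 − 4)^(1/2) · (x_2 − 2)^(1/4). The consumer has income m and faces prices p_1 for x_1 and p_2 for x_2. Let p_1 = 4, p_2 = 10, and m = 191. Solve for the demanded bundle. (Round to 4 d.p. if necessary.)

This is Cobb-Douglas in (x_1−4, x_2−2): tangency gives 0.5·p_2·(x_2−2) = 0.25·p_1·(x_1−4).
Substituting into the budget: x_1* = 4 + 2/3·(m − 4·p_1 − 2·p_2)/p_1, and x_2* = 2 + 1/3·(…)/p_2.
Discretionary income = 191 − 4·4 − 2·10 = 155; x_1* = 4 + 2/3·155/4 = 29.8333; x_2* = 2 + 1/3·155/10 = 7.1667.

x_1* = 29.8333, x_2* = 7.1667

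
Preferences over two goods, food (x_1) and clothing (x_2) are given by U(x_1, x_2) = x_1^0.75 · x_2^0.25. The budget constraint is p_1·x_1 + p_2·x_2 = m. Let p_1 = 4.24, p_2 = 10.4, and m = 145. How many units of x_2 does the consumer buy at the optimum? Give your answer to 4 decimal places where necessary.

Demand: x_1*(p_1,p_2,m) = 0.75·m/p_1 and x_2* = 0.25·m/p_2.
At p_1=4.24, p_2=10.4, m=145: x_2* = 0.25·145/10.4 = 3.4856.

x_2* = 3.4856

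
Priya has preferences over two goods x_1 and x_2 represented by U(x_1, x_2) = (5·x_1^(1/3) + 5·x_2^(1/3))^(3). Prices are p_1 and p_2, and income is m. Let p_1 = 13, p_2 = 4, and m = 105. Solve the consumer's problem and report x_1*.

x_1* = 2.8818

Substitute x_2 = (x_2/x_1)·x_1 into the budget: x_1* = m/(p_1 + p_2·(x_2/x_1)).
Numerically x_2/x_1 = 5.859021, so x_1* = 105/(13 + 4·5.859021) = 2.8818.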